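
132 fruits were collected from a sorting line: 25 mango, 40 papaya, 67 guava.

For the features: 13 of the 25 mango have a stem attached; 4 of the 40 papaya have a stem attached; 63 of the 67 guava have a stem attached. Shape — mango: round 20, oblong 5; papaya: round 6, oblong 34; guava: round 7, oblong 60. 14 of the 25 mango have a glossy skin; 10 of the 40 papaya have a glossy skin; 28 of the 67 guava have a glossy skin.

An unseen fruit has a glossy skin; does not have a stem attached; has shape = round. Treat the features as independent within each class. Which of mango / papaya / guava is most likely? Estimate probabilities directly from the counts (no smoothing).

mango: (25/132) × (12/25) × (20/25) × (14/25) ≈ 0.0407273
papaya: (40/132) × (36/40) × (6/40) × (10/40) ≈ 0.0102273
guava: (67/132) × (4/67) × (7/67) × (28/67) ≈ 0.0013231
Highest score → mango.

mango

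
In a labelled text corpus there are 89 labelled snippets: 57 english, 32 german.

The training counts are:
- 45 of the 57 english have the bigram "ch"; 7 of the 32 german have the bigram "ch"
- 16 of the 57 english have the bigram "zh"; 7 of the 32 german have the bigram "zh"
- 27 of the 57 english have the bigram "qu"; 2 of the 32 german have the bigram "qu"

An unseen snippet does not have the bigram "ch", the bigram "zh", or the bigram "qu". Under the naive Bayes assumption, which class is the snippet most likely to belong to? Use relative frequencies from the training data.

german

english: (57/89) × (12/57) × (41/57) × (30/57) ≈ 0.0510442
german: (32/89) × (25/32) × (25/32) × (30/32) ≈ 0.205736
Highest score → german.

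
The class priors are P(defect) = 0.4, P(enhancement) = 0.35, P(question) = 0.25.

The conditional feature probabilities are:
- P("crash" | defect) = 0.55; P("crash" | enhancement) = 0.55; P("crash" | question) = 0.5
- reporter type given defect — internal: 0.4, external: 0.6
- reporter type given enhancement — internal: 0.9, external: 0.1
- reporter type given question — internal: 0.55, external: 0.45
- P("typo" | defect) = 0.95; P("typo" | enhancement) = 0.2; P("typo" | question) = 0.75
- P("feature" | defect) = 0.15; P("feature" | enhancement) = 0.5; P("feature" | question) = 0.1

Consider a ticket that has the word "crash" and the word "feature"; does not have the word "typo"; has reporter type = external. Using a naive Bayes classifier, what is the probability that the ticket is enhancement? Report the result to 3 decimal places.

defect: 0.4 × 0.55 × 0.6 × (1−0.95) × 0.15 = 0.00099
enhancement: 0.35 × 0.55 × 0.1 × (1−0.2) × 0.5 = 0.0077
question: 0.25 × 0.5 × 0.45 × (1−0.75) × 0.1 = 0.00140625
P(enhancement | x) = 0.0077 / 0.01009625 ≈ 0.763

0.763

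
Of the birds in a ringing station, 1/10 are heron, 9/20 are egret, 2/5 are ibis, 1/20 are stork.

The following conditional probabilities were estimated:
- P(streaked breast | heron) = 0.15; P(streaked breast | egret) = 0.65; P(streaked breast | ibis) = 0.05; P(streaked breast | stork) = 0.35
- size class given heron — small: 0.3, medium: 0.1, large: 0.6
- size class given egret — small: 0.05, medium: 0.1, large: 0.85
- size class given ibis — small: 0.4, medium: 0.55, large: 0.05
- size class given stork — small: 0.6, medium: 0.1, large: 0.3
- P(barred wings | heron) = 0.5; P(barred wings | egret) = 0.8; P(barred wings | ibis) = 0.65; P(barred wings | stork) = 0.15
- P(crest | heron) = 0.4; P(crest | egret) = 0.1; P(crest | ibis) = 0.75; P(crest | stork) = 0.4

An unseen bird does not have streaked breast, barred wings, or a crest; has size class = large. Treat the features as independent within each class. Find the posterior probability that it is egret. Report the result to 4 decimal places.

heron: 0.1 × (1−0.15) × 0.6 × (1−0.5) × (1−0.4) = 0.0153
egret: 0.45 × (1−0.65) × 0.85 × (1−0.8) × (1−0.1) = 0.0240975
ibis: 0.4 × (1−0.05) × 0.05 × (1−0.65) × (1−0.75) = 0.0016625
stork: 0.05 × (1−0.35) × 0.3 × (1−0.15) × (1−0.4) = 0.0049725
P(egret | x) = 0.0240975 / 0.0460325 ≈ 0.5235

0.5235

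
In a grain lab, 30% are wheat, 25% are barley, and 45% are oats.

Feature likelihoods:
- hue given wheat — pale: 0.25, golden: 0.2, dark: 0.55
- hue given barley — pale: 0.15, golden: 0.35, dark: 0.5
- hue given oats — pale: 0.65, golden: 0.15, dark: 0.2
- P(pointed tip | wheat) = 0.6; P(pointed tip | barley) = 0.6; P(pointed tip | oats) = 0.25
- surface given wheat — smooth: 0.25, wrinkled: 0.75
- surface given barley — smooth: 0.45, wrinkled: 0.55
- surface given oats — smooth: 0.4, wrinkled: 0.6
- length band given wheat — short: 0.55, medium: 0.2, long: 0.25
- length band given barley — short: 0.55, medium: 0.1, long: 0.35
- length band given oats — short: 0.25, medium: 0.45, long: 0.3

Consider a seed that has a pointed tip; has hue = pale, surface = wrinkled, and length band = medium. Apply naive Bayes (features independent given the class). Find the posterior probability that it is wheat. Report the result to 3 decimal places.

0.243

wheat: 0.3 × 0.25 × 0.6 × 0.75 × 0.2 = 0.00675
barley: 0.25 × 0.15 × 0.6 × 0.55 × 0.1 = 0.0012375
oats: 0.45 × 0.65 × 0.25 × 0.6 × 0.45 = 0.01974375
P(wheat | x) = 0.00675 / 0.02773125 ≈ 0.243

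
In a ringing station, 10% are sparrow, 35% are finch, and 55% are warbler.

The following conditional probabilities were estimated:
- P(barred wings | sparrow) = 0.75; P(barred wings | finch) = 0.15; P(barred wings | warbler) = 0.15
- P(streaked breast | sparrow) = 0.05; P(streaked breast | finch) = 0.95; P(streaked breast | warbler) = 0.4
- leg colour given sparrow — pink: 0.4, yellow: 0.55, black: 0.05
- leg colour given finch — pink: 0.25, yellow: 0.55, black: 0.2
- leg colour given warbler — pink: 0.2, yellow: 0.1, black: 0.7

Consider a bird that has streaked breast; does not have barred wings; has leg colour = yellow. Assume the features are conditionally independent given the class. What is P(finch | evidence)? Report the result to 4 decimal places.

sparrow: 0.1 × (1−0.75) × 0.05 × 0.55 = 0.0006875
finch: 0.35 × (1−0.15) × 0.95 × 0.55 = 0.15544375
warbler: 0.55 × (1−0.15) × 0.4 × 0.1 = 0.0187
P(finch | x) = 0.15544375 / 0.17483125 ≈ 0.8891

0.8891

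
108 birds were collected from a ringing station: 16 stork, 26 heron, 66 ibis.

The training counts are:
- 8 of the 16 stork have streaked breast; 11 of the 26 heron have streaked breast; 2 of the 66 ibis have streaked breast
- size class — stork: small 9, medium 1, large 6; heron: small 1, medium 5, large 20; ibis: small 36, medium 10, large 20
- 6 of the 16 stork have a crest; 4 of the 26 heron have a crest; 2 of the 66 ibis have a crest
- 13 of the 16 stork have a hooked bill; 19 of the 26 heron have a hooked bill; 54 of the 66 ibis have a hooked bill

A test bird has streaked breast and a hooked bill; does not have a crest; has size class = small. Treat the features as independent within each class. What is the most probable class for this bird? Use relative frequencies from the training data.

stork: (16/108) × (8/16) × (9/16) × (10/16) × (13/16) ≈ 0.0211589
heron: (26/108) × (11/26) × (1/26) × (22/26) × (19/26) ≈ 0.00242228
ibis: (66/108) × (2/66) × (36/66) × (64/66) × (54/66) ≈ 0.00801402
Highest score → stork.

stork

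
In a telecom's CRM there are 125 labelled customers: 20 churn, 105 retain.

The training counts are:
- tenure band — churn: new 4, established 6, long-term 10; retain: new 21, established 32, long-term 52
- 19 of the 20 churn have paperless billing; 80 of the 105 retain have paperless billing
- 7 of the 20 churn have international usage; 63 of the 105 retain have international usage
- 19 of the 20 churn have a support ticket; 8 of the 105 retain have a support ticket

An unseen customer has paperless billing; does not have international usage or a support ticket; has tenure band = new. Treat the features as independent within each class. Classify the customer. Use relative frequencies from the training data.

churn: (20/125) × (4/20) × (19/20) × (13/20) × (1/20) = 0.000988
retain: (105/125) × (21/105) × (80/105) × (42/105) × (97/105) ≈ 0.047299
Highest score → retain.

retain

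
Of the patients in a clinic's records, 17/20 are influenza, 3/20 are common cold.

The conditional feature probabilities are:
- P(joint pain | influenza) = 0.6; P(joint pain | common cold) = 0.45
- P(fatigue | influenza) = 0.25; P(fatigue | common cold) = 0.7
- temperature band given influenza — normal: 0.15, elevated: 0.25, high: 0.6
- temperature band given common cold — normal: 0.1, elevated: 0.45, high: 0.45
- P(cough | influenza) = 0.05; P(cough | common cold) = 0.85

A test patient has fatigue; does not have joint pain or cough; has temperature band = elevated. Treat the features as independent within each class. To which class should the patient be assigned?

influenza: 0.85 × (1−0.6) × 0.25 × 0.25 × (1−0.05) = 0.0201875
common cold: 0.15 × (1−0.45) × 0.7 × 0.45 × (1−0.85) = 0.003898125
Highest score → influenza.

influenza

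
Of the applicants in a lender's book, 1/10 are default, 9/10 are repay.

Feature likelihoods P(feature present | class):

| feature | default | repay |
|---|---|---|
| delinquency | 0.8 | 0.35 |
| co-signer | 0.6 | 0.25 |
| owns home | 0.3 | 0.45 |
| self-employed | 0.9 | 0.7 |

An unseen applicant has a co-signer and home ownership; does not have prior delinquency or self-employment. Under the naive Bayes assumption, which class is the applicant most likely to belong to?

repay

default: 0.1 × (1−0.8) × 0.6 × 0.3 × (1−0.9) = 0.00036
repay: 0.9 × (1−0.35) × 0.25 × 0.45 × (1−0.7) = 0.01974375
Highest score → repay.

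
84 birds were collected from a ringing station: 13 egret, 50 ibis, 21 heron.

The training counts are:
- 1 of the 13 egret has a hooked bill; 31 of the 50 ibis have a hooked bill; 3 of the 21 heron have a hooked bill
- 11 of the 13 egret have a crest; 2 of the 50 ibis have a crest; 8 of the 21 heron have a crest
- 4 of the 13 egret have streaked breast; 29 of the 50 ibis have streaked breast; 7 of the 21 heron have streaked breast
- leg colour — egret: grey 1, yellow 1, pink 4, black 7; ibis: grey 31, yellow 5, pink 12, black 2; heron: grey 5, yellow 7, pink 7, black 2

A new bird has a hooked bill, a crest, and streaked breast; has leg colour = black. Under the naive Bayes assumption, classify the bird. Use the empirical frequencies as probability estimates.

egret

egret: (13/84) × (1/13) × (11/13) × (4/13) × (7/13) ≈ 0.00166894
ibis: (50/84) × (31/50) × (2/50) × (29/50) × (2/50) ≈ 0.000342476
heron: (21/84) × (3/21) × (8/21) × (7/21) × (2/21) ≈ 0.000431919
Highest score → egret.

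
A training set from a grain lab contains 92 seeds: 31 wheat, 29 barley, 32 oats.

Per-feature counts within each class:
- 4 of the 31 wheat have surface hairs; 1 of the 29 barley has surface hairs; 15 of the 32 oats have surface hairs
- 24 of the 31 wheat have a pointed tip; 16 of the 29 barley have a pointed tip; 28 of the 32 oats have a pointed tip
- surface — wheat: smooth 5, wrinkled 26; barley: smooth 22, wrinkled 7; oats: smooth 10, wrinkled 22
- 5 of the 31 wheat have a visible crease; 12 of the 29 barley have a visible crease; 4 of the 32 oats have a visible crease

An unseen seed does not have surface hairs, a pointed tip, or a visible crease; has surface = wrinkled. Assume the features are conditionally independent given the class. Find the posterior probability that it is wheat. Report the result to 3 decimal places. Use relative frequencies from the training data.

wheat: (31/92) × (27/31) × (7/31) × (26/31) × (26/31) ≈ 0.0466161
barley: (29/92) × (28/29) × (13/29) × (7/29) × (17/29) ≈ 0.0193049
oats: (32/92) × (17/32) × (4/32) × (22/32) × (28/32) ≈ 0.0138948
P(wheat | x) = 0.0466161 / 0.0798158 ≈ 0.584

0.584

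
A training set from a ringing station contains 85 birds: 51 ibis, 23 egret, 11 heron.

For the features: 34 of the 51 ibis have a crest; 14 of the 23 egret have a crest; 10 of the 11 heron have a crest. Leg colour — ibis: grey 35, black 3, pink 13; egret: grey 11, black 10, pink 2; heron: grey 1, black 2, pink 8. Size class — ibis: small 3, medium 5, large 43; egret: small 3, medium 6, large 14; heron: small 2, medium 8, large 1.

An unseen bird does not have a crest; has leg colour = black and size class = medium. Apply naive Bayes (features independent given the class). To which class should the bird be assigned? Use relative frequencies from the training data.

egret

ibis: (51/85) × (17/51) × (3/51) × (5/51) ≈ 0.0011534
egret: (23/85) × (9/23) × (10/23) × (6/23) ≈ 0.0120093
heron: (11/85) × (1/11) × (2/11) × (8/11) ≈ 0.00155566
Highest score → egret.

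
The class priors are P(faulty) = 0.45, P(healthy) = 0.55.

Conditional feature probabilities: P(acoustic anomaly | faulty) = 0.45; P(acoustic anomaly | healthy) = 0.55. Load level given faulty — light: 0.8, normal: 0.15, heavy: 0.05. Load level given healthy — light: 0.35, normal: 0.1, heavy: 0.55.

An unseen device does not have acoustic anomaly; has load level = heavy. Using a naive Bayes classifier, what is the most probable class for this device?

faulty: 0.45 × (1−0.45) × 0.05 = 0.012375
healthy: 0.55 × (1−0.55) × 0.55 = 0.136125
Highest score → healthy.

healthy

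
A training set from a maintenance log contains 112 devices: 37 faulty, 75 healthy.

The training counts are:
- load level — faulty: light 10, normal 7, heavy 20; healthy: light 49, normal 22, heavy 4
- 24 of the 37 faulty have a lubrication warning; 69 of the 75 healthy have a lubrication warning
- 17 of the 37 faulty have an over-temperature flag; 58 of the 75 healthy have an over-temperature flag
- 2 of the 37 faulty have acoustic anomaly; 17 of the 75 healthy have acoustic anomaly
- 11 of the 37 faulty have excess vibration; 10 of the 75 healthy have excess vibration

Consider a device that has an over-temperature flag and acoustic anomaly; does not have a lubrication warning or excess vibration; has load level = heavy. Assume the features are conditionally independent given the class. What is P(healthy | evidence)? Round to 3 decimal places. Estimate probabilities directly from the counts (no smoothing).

faulty: (37/112) × (20/37) × (13/37) × (17/37) × (2/37) × (26/37) ≈ 0.00109497
healthy: (75/112) × (4/75) × (6/75) × (58/75) × (17/75) × (65/75) ≈ 0.000434049
P(healthy | x) = 0.000434049 / 0.001529019 ≈ 0.284

0.284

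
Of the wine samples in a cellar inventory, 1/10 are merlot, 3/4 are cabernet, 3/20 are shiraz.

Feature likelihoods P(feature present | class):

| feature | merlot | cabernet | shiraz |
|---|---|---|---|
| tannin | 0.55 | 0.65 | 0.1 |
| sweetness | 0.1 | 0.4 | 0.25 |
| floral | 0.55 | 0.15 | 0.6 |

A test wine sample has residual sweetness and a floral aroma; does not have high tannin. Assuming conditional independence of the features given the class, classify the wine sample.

shiraz

merlot: 0.1 × (1−0.55) × 0.1 × 0.55 = 0.002475
cabernet: 0.75 × (1−0.65) × 0.4 × 0.15 = 0.01575
shiraz: 0.15 × (1−0.1) × 0.25 × 0.6 = 0.02025
Highest score → shiraz.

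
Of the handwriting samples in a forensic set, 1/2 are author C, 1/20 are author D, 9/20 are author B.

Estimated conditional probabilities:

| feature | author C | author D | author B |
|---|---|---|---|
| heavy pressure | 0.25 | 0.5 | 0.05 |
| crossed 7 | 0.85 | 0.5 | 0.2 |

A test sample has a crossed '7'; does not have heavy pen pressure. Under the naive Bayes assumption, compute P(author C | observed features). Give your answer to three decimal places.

0.765

author C: 0.5 × (1−0.25) × 0.85 = 0.31875
author D: 0.05 × (1−0.5) × 0.5 = 0.0125
author B: 0.45 × (1−0.05) × 0.2 = 0.0855
P(author C | x) = 0.31875 / 0.41675 ≈ 0.765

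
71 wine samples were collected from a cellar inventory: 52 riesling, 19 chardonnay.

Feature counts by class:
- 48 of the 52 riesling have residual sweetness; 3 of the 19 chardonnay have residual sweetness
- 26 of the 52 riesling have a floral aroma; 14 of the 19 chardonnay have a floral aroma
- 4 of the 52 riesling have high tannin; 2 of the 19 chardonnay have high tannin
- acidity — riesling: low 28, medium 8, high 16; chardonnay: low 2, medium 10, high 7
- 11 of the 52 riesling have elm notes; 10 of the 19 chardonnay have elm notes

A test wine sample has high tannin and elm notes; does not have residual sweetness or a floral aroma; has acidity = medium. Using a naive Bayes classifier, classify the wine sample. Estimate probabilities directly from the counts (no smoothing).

chardonnay

riesling: (52/71) × (4/52) × (26/52) × (4/52) × (8/52) × (11/52) ≈ 0.0000705187
chardonnay: (19/71) × (16/19) × (5/19) × (2/19) × (10/19) × (10/19) ≈ 0.00172921
Highest score → chardonnay.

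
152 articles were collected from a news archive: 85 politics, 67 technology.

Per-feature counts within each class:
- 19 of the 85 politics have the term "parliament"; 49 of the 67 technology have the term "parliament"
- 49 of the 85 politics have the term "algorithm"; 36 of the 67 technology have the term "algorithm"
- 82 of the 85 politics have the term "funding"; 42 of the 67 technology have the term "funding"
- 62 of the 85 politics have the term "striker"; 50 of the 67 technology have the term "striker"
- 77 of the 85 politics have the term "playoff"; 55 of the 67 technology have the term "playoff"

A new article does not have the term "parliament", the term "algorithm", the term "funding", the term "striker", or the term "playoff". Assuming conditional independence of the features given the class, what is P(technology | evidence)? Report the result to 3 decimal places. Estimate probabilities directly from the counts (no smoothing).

0.849

politics: (85/152) × (66/85) × (36/85) × (3/85) × (23/85) × (8/85) ≈ 0.000165297
technology: (67/152) × (18/67) × (31/67) × (25/67) × (17/67) × (12/67) ≈ 0.000929098
P(technology | x) = 0.000929098 / 0.001094395 ≈ 0.849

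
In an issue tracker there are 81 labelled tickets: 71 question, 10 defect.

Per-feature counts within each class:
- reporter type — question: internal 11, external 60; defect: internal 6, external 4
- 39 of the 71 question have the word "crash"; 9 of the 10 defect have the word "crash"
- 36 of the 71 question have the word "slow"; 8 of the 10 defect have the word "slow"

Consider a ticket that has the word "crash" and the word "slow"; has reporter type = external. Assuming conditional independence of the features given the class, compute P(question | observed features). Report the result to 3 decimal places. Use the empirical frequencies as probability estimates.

question: (71/81) × (60/71) × (39/71) × (36/71) ≈ 0.206308
defect: (10/81) × (4/10) × (9/10) × (8/10) ≈ 0.0355556
P(question | x) = 0.206308 / 0.2418636 ≈ 0.853

0.853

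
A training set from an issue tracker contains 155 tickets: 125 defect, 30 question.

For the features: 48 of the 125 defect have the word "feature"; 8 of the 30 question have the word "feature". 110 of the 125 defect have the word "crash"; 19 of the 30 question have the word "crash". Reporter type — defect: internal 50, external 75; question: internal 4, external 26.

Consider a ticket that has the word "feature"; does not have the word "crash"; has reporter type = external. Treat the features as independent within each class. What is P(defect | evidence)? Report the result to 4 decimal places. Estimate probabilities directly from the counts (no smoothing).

0.5762

defect: (125/155) × (48/125) × (15/125) × (75/125) ≈ 0.0222968
question: (30/155) × (8/30) × (11/30) × (26/30) ≈ 0.0164014
P(defect | x) = 0.0222968 / 0.0386982 ≈ 0.5762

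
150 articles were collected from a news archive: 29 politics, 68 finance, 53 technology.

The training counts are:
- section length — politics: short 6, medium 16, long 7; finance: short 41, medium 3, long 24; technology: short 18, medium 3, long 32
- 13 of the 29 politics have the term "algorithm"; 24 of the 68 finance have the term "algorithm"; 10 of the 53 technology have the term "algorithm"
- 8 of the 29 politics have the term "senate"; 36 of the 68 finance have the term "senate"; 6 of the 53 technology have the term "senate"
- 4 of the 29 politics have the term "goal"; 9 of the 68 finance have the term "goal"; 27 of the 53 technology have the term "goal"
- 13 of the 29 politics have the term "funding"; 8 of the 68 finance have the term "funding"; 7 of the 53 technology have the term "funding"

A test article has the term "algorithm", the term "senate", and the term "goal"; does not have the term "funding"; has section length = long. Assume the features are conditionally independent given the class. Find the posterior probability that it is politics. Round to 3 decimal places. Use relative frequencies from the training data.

0.074

politics: (29/150) × (7/29) × (13/29) × (8/29) × (4/29) × (16/29) ≈ 0.000439165
finance: (68/150) × (24/68) × (24/68) × (36/68) × (9/68) × (60/68) ≈ 0.00349134
technology: (53/150) × (32/53) × (10/53) × (6/53) × (27/53) × (46/53) ≈ 0.00201478
P(politics | x) = 0.000439165 / 0.005945285 ≈ 0.074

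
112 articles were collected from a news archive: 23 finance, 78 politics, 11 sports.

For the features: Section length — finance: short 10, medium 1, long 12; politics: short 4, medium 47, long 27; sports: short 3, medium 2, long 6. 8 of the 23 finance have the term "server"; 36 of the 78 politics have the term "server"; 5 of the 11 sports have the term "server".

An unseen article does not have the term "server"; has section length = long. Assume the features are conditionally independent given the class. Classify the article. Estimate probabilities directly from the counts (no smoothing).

finance: (23/112) × (12/23) × (15/23) ≈ 0.0698758
politics: (78/112) × (27/78) × (42/78) ≈ 0.129808
sports: (11/112) × (6/11) × (6/11) ≈ 0.0292208
Highest score → politics.

politics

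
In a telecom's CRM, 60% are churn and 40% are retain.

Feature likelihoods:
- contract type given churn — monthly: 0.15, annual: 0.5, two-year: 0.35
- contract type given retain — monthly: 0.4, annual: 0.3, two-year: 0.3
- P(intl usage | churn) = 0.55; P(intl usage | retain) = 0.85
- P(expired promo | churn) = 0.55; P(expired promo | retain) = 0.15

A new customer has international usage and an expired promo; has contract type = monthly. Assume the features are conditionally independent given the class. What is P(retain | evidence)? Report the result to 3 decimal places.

0.428

churn: 0.6 × 0.15 × 0.55 × 0.55 = 0.027225
retain: 0.4 × 0.4 × 0.85 × 0.15 = 0.0204
P(retain | x) = 0.0204 / 0.047625 ≈ 0.428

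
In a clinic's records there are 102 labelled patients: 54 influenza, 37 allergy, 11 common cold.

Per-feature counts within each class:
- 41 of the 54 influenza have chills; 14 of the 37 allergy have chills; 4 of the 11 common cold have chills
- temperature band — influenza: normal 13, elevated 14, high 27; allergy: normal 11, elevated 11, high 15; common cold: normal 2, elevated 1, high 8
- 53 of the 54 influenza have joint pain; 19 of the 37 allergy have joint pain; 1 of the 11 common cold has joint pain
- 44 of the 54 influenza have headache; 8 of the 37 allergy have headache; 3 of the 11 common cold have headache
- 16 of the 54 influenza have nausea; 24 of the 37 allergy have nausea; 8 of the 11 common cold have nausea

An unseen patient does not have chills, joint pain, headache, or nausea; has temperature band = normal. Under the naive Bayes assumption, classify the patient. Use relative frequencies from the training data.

allergy

influenza: (54/102) × (13/54) × (13/54) × (1/54) × (10/54) × (38/54) ≈ 0.0000740449
allergy: (37/102) × (23/37) × (11/37) × (18/37) × (29/37) × (13/37) ≈ 0.00898105
common cold: (11/102) × (7/11) × (2/11) × (10/11) × (8/11) × (3/11) ≈ 0.00224993
Highest score → allergy.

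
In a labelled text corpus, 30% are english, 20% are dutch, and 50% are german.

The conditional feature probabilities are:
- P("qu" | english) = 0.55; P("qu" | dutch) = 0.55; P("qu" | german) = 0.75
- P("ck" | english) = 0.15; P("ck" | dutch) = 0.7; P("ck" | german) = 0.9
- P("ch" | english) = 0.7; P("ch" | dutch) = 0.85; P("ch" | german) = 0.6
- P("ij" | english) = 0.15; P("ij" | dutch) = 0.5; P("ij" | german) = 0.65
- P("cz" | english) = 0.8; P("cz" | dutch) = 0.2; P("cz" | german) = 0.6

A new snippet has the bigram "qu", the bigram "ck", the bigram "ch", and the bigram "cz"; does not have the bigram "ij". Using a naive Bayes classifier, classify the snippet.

german

english: 0.3 × 0.55 × 0.15 × 0.7 × (1−0.15) × 0.8 = 0.011781
dutch: 0.2 × 0.55 × 0.7 × 0.85 × (1−0.5) × 0.2 = 0.006545
german: 0.5 × 0.75 × 0.9 × 0.6 × (1−0.65) × 0.6 = 0.042525
Highest score → german.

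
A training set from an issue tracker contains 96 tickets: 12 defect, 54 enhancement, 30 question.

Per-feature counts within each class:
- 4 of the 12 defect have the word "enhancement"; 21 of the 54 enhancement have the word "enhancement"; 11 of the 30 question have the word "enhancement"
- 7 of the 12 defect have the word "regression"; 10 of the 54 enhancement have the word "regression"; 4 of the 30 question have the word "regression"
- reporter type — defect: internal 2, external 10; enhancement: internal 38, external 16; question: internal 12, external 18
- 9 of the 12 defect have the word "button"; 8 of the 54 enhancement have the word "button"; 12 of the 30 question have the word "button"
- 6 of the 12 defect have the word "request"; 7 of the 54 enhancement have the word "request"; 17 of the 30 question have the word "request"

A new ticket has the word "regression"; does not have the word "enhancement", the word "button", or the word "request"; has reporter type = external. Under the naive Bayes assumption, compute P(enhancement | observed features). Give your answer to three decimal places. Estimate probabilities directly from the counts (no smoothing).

defect: (12/96) × (8/12) × (7/12) × (10/12) × (3/12) × (6/12) ≈ 0.00506366
enhancement: (54/96) × (33/54) × (10/54) × (16/54) × (46/54) × (47/54) ≈ 0.0139844
question: (30/96) × (19/30) × (4/30) × (18/30) × (18/30) × (13/30) ≈ 0.00411667
P(enhancement | x) = 0.0139844 / 0.02316473 ≈ 0.604

0.604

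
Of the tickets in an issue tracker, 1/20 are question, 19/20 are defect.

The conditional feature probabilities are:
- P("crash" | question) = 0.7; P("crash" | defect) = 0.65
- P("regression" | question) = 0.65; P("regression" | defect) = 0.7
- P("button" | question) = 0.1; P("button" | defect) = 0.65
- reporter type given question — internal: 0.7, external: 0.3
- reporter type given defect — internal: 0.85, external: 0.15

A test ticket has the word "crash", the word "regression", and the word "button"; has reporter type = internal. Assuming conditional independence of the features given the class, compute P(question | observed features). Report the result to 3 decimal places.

0.007

question: 0.05 × 0.7 × 0.65 × 0.1 × 0.7 = 0.0015925
defect: 0.95 × 0.65 × 0.7 × 0.65 × 0.85 = 0.238818125
P(question | x) = 0.0015925 / 0.240410625 ≈ 0.007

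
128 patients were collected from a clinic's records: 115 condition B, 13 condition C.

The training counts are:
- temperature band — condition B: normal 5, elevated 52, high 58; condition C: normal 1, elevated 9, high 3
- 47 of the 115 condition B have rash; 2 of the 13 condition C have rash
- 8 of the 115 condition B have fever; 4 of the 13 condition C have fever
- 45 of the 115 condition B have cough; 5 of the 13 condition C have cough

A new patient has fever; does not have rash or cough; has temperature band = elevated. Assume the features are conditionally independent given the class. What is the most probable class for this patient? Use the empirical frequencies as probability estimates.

condition B: (115/128) × (52/115) × (68/115) × (8/115) × (70/115) ≈ 0.0101718
condition C: (13/128) × (9/13) × (11/13) × (4/13) × (8/13) ≈ 0.0112654
Highest score → condition C.

condition C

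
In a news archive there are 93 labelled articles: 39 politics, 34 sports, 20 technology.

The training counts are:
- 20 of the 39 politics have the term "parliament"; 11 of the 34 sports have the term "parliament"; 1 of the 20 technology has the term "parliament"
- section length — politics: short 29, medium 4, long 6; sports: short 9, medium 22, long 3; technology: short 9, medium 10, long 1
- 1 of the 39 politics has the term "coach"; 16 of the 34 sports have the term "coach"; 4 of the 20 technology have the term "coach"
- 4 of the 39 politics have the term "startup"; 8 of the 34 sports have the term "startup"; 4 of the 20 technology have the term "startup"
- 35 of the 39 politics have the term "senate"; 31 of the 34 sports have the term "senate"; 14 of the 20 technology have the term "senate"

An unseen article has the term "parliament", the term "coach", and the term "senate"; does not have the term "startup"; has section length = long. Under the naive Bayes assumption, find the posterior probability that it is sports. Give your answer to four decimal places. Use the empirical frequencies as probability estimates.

politics: (39/93) × (20/39) × (6/39) × (1/39) × (35/39) × (35/39) ≈ 0.000683244
sports: (34/93) × (11/34) × (3/34) × (16/34) × (26/34) × (31/34) ≈ 0.00342429
technology: (20/93) × (1/20) × (1/20) × (4/20) × (16/20) × (14/20) ≈ 0.0000602151
P(sports | x) = 0.00342429 / 0.0041677491 ≈ 0.8216

0.8216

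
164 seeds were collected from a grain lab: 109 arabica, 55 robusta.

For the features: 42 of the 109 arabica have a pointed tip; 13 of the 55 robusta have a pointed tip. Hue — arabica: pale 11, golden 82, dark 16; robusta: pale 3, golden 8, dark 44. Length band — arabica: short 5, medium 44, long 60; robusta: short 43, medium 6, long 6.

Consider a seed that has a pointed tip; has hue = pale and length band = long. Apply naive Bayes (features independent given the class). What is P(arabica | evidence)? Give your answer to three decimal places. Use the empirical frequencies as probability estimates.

arabica: (109/164) × (42/109) × (11/109) × (60/109) ≈ 0.0142264
robusta: (55/164) × (13/55) × (3/55) × (6/55) ≈ 0.000471679
P(arabica | x) = 0.0142264 / 0.014698079 ≈ 0.968

0.968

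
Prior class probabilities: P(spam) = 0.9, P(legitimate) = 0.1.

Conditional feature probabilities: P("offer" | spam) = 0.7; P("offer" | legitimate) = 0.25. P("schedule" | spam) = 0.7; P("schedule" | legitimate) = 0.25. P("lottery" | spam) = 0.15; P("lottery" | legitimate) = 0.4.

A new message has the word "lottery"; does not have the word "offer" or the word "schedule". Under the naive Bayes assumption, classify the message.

spam: 0.9 × (1−0.7) × (1−0.7) × 0.15 = 0.01215
legitimate: 0.1 × (1−0.25) × (1−0.25) × 0.4 = 0.0225
Highest score → legitimate.

legitimate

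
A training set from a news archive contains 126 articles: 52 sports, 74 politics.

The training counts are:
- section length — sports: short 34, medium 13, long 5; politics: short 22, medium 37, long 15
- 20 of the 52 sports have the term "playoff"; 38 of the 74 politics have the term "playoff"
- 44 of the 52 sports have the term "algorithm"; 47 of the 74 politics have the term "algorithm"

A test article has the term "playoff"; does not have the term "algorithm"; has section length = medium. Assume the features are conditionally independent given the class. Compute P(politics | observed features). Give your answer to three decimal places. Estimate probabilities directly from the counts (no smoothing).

sports: (52/126) × (13/52) × (20/52) × (8/52) ≈ 0.00610501
politics: (74/126) × (37/74) × (38/74) × (27/74) ≈ 0.0550193
P(politics | x) = 0.0550193 / 0.06112431 ≈ 0.900

0.900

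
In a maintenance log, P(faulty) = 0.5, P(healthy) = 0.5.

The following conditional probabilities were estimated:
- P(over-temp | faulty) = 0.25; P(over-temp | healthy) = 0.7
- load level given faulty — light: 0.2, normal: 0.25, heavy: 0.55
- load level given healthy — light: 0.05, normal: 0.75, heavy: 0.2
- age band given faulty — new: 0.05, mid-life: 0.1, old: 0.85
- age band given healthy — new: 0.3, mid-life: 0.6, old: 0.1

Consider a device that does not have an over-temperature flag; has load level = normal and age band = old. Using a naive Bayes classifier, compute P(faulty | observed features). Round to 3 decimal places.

0.876

faulty: 0.5 × (1−0.25) × 0.25 × 0.85 = 0.0796875
healthy: 0.5 × (1−0.7) × 0.75 × 0.1 = 0.01125
P(faulty | x) = 0.0796875 / 0.0909375 ≈ 0.876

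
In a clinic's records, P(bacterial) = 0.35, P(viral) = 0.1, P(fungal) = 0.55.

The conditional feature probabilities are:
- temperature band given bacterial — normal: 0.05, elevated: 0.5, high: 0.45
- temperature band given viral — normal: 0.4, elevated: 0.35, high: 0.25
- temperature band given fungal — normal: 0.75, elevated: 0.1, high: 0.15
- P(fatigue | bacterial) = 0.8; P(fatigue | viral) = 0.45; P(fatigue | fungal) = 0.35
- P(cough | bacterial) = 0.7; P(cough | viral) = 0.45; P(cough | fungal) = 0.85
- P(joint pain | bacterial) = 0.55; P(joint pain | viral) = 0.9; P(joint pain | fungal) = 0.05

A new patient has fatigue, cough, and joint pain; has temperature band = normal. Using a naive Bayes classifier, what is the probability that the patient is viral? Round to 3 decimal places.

bacterial: 0.35 × 0.05 × 0.8 × 0.7 × 0.55 = 0.00539
viral: 0.1 × 0.4 × 0.45 × 0.45 × 0.9 = 0.00729
fungal: 0.55 × 0.75 × 0.35 × 0.85 × 0.05 = 0.0061359375
P(viral | x) = 0.00729 / 0.0188159375 ≈ 0.387

0.387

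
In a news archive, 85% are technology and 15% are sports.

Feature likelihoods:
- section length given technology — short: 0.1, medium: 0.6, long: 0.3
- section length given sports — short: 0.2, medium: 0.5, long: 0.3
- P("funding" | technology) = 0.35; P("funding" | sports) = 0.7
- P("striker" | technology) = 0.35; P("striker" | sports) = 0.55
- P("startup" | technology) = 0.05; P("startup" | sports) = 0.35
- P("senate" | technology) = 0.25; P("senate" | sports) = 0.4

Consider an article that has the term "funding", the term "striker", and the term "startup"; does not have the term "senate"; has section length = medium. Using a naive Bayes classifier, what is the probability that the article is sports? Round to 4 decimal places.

technology: 0.85 × 0.6 × 0.35 × 0.35 × 0.05 × (1−0.25) = 0.0023428125
sports: 0.15 × 0.5 × 0.7 × 0.55 × 0.35 × (1−0.4) = 0.00606375
P(sports | x) = 0.00606375 / 0.0084065625 ≈ 0.7213

0.7213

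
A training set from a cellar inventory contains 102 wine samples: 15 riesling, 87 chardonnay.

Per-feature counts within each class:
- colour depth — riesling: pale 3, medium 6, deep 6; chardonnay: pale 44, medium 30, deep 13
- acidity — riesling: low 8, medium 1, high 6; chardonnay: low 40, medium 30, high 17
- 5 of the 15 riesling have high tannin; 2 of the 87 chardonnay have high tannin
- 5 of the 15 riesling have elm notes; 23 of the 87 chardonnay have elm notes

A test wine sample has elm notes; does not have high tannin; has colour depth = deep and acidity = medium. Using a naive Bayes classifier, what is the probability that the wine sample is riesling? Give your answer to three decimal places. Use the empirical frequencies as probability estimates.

0.071

riesling: (15/102) × (6/15) × (1/15) × (10/15) × (5/15) ≈ 0.00087146
chardonnay: (87/102) × (13/87) × (30/87) × (85/87) × (23/87) ≈ 0.0113515
P(riesling | x) = 0.00087146 / 0.01222296 ≈ 0.071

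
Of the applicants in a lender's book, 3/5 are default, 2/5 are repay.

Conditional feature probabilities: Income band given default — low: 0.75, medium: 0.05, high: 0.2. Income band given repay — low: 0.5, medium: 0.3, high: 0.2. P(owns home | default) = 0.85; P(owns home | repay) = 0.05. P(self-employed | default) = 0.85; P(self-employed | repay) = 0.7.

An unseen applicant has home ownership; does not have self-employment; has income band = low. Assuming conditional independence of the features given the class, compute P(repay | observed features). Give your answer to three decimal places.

default: 0.6 × 0.75 × 0.85 × (1−0.85) = 0.057375
repay: 0.4 × 0.5 × 0.05 × (1−0.7) = 0.003
P(repay | x) = 0.003 / 0.060375 ≈ 0.050

0.050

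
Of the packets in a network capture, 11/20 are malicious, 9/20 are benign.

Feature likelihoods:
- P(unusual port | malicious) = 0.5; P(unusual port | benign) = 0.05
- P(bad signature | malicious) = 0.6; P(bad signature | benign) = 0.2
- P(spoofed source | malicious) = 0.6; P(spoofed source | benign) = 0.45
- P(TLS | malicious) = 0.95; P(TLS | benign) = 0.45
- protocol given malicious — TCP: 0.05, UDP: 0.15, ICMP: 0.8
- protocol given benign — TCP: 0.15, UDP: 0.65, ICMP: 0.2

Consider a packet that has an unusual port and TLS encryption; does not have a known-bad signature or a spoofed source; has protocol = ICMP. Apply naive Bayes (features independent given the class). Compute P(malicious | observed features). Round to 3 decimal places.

malicious: 0.55 × 0.5 × (1−0.6) × (1−0.6) × 0.95 × 0.8 = 0.03344
benign: 0.45 × 0.05 × (1−0.2) × (1−0.45) × 0.45 × 0.2 = 0.000891
P(malicious | x) = 0.03344 / 0.034331 ≈ 0.974

0.974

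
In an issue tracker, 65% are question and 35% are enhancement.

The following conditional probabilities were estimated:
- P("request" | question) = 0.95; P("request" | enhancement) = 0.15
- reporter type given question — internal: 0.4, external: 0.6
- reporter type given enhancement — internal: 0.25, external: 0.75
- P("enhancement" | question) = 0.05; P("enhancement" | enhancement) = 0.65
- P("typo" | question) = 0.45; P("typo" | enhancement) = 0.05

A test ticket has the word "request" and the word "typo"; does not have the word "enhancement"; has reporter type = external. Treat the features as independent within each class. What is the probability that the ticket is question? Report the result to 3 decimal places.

question: 0.65 × 0.95 × 0.6 × (1−0.05) × 0.45 = 0.15838875
enhancement: 0.35 × 0.15 × 0.75 × (1−0.65) × 0.05 = 0.0006890625
P(question | x) = 0.15838875 / 0.1590778125 ≈ 0.996

0.996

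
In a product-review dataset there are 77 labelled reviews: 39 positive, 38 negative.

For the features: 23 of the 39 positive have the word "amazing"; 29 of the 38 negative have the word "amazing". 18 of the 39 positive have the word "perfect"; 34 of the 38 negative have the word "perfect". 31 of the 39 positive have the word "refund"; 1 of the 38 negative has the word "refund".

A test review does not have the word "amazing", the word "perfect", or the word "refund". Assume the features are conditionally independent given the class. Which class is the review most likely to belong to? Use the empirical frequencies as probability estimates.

positive

positive: (39/77) × (16/39) × (21/39) × (8/39) ≈ 0.0229514
negative: (38/77) × (9/38) × (4/38) × (37/38) ≈ 0.0119797
Highest score → positive.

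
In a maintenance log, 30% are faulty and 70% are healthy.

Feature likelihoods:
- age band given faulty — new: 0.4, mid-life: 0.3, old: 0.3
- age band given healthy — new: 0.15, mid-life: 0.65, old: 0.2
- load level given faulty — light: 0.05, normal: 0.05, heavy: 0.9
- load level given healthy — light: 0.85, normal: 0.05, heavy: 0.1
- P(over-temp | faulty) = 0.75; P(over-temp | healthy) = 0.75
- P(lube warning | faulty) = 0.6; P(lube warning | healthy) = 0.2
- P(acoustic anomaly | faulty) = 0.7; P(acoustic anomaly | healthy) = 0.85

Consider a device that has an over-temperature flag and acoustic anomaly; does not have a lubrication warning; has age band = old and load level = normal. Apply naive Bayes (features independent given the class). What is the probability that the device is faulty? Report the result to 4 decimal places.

faulty: 0.3 × 0.3 × 0.05 × 0.75 × (1−0.6) × 0.7 = 0.000945
healthy: 0.7 × 0.2 × 0.05 × 0.75 × (1−0.2) × 0.85 = 0.00357
P(faulty | x) = 0.000945 / 0.004515 ≈ 0.2093

0.2093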